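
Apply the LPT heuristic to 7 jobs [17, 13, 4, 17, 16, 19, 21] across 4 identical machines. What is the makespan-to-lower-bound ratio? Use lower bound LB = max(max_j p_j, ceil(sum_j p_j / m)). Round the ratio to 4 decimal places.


LPT order: [21, 19, 17, 17, 16, 13, 4]
Machine loads after assignment: [21, 23, 33, 30]
LPT makespan = 33
Lower bound = max(max_job, ceil(total/4)) = max(21, 27) = 27
Ratio = 33 / 27 = 1.2222

1.2222


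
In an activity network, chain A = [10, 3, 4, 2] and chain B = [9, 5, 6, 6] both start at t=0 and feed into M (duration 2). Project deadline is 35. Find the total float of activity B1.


Forward pass: ES(B1) = sum of predecessors on chain B = 0
EF = ES + duration = 0 + 9 = 9
Backward pass: LF(M) = deadline = 35; LS(M) = 35 - 2 = 33
LF(B1) = LS(M) - sum(successors on chain B) = 33 - 17 = 16
LS = LF - duration = 16 - 9 = 7
Total float = LS - ES = 7 - 0 = 7

7


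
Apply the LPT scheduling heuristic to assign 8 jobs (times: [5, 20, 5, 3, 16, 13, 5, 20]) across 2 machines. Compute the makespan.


Sort jobs in decreasing order (LPT): [20, 20, 16, 13, 5, 5, 5, 3]
Assign each job to the least loaded machine:
  Machine 1: jobs [20, 16, 5, 3], load = 44
  Machine 2: jobs [20, 13, 5, 5], load = 43
Makespan = max load = 44

44


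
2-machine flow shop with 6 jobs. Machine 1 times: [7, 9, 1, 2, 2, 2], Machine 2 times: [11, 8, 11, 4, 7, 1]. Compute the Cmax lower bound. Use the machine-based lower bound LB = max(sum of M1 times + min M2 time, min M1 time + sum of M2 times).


LB1 = sum(M1 times) + min(M2 times) = 23 + 1 = 24
LB2 = min(M1 times) + sum(M2 times) = 1 + 42 = 43
Lower bound = max(LB1, LB2) = max(24, 43) = 43

43


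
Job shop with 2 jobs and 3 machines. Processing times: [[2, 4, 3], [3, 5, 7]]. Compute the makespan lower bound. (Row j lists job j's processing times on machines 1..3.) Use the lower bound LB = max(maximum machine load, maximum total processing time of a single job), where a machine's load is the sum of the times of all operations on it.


Machine loads:
  Machine 1: 2 + 3 = 5
  Machine 2: 4 + 5 = 9
  Machine 3: 3 + 7 = 10
Max machine load = 10
Job totals:
  Job 1: 9
  Job 2: 15
Max job total = 15
Lower bound = max(10, 15) = 15

15


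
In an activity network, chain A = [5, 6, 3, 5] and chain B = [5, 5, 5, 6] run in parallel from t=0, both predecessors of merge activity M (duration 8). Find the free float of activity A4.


ES(A4) = sum of predecessors on chain A = 14
EF(A4) = ES + duration = 14 + 5 = 19
Successor of A4 is M. ES(M) = max(sum(A), sum(B)) = max(19, 21) = 21
Free float = ES(successor) - EF(current) = 21 - 19 = 2

2


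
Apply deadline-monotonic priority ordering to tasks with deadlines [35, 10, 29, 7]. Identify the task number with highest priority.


Sort tasks by relative deadline (ascending):
  Task 4: deadline = 7
  Task 2: deadline = 10
  Task 3: deadline = 29
  Task 1: deadline = 35
Priority order (highest first): [4, 2, 3, 1]
Highest priority task = 4

4


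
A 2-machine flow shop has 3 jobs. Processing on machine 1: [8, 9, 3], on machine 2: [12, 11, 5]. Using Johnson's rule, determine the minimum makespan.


Apply Johnson's rule:
  Group 1 (a <= b): [(3, 3, 5), (1, 8, 12), (2, 9, 11)]
  Group 2 (a > b): []
Optimal job order: [3, 1, 2]
Schedule:
  Job 3: M1 done at 3, M2 done at 8
  Job 1: M1 done at 11, M2 done at 23
  Job 2: M1 done at 20, M2 done at 34
Makespan = 34

34


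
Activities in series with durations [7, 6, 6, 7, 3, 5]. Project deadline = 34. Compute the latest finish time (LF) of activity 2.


LF(activity 2) = deadline - sum of successor durations
Successors: activities 3 through 6 with durations [6, 7, 3, 5]
Sum of successor durations = 21
LF = 34 - 21 = 13

13


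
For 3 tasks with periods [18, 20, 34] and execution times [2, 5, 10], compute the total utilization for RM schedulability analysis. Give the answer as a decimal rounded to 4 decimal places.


Compute individual utilizations (exact fractions):
  Task 1: C/T = 2/18 = 1/9 (approx. 0.1111)
  Task 2: C/T = 5/20 = 1/4 (approx. 0.25)
  Task 3: C/T = 10/34 = 5/17 (approx. 0.2941)
Total utilization U = 1/9 + 1/4 + 5/17 = 401/612
Rounded to 4 decimal places: U = 0.6552
RM (Liu & Layland) bound for 3 tasks = 0.779763; compare with U = 401/612 (approx. 0.655229)
U <= bound, so schedulable by RM sufficient condition.

0.6552


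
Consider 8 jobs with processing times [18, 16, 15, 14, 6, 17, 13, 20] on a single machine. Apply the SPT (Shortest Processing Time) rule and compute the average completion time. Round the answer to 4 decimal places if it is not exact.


Sort jobs by processing time (SPT order): [6, 13, 14, 15, 16, 17, 18, 20]
Compute completion times sequentially:
  Job 1: processing = 6, completes at 6
  Job 2: processing = 13, completes at 19
  Job 3: processing = 14, completes at 33
  Job 4: processing = 15, completes at 48
  Job 5: processing = 16, completes at 64
  Job 6: processing = 17, completes at 81
  Job 7: processing = 18, completes at 99
  Job 8: processing = 20, completes at 119
Sum of completion times = 469
Average completion time = 469/8 = 58.625

58.625


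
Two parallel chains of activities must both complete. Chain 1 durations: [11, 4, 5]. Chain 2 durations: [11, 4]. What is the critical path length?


Path A total = 11 + 4 + 5 = 20
Path B total = 11 + 4 = 15
Critical path = longest path = max(20, 15) = 20

20


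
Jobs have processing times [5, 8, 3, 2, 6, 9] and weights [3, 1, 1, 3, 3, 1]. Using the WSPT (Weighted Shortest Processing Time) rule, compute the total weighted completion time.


Compute p/w ratios and sort ascending (WSPT): [(2, 3), (5, 3), (6, 3), (3, 1), (8, 1), (9, 1)]
Compute weighted completion times:
  Job (p=2,w=3): C=2, w*C=3*2=6
  Job (p=5,w=3): C=7, w*C=3*7=21
  Job (p=6,w=3): C=13, w*C=3*13=39
  Job (p=3,w=1): C=16, w*C=1*16=16
  Job (p=8,w=1): C=24, w*C=1*24=24
  Job (p=9,w=1): C=33, w*C=1*33=33
Total weighted completion time = 139

139


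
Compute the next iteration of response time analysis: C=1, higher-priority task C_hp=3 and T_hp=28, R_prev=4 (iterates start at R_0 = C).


R_next = C + ceil(R_prev / T_hp) * C_hp
ceil(4 / 28) = ceil(0.1429) = 1
Interference = 1 * 3 = 3
R_next = 1 + 3 = 4
R_next = R_prev, so the iteration has converged (response time = 4).

4


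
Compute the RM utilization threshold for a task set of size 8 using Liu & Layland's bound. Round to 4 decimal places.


Compute 2^(1/8) = 1.0905077327
Subtract 1: 1.0905077327 - 1 = 0.0905077327
Multiply by n: 8 * 0.0905077327 = 0.7240618616
Round to 4 dp: 0.7241

0.7241


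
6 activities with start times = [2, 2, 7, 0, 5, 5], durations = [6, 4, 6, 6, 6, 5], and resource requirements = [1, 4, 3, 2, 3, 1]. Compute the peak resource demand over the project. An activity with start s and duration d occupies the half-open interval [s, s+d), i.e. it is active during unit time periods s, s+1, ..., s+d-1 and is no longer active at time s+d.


Each activity i is active on [start_i, start_i + duration_i).
Compute total resource usage per time slot:
  t=0: active resources = [2], total = 2
  t=1: active resources = [2], total = 2
  t=2: active resources = [1, 4, 2], total = 7
  t=3: active resources = [1, 4, 2], total = 7
  t=4: active resources = [1, 4, 2], total = 7
  t=5: active resources = [1, 4, 2, 3, 1], total = 11
  t=6: active resources = [1, 3, 1], total = 5
  t=7: active resources = [1, 3, 3, 1], total = 8
  t=8: active resources = [3, 3, 1], total = 7
  t=9: active resources = [3, 3, 1], total = 7
  t=10: active resources = [3, 3], total = 6
  t=11: active resources = [3], total = 3
  t=12: active resources = [3], total = 3
Peak resource demand = 11

11


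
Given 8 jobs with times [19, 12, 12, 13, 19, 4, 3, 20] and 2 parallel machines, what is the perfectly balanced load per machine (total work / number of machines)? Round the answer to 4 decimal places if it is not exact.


Total processing time = 19 + 12 + 12 + 13 + 19 + 4 + 3 + 20 = 102
Number of machines = 2
Ideal balanced load = 102 / 2 = 51.0

51.0


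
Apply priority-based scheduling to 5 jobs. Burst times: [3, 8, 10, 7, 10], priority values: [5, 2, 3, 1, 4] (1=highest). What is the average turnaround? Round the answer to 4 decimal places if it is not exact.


Sort by priority (ascending = highest first):
Order: [(1, 7), (2, 8), (3, 10), (4, 10), (5, 3)]
Completion times:
  Priority 1, burst=7, C=7
  Priority 2, burst=8, C=15
  Priority 3, burst=10, C=25
  Priority 4, burst=10, C=35
  Priority 5, burst=3, C=38
Average turnaround = 120/5 = 24.0

24.0


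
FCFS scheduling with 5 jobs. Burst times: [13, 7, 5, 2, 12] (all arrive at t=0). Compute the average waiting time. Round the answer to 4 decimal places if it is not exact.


FCFS order (as given): [13, 7, 5, 2, 12]
Waiting times:
  Job 1: wait = 0
  Job 2: wait = 13
  Job 3: wait = 20
  Job 4: wait = 25
  Job 5: wait = 27
Sum of waiting times = 85
Average waiting time = 85/5 = 17.0

17.0


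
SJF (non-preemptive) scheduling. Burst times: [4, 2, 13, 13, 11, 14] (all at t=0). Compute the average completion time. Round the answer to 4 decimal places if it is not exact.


SJF order (ascending): [2, 4, 11, 13, 13, 14]
Completion times:
  Job 1: burst=2, C=2
  Job 2: burst=4, C=6
  Job 3: burst=11, C=17
  Job 4: burst=13, C=30
  Job 5: burst=13, C=43
  Job 6: burst=14, C=57
Average completion = 155/6 = 25.8333

25.8333


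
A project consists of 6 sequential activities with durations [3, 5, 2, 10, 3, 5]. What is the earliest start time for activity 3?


Activity 3 starts after activities 1 through 2 complete.
Predecessor durations: [3, 5]
ES = 3 + 5 = 8

8


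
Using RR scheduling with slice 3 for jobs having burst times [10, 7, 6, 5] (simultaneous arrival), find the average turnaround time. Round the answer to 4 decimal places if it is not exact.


Time quantum = 3
Execution trace:
  J1 runs 3 units, time = 3
  J2 runs 3 units, time = 6
  J3 runs 3 units, time = 9
  J4 runs 3 units, time = 12
  J1 runs 3 units, time = 15
  J2 runs 3 units, time = 18
  J3 runs 3 units, time = 21
  J4 runs 2 units, time = 23
  J1 runs 3 units, time = 26
  J2 runs 1 units, time = 27
  J1 runs 1 units, time = 28
Finish times: [28, 27, 21, 23]
Average turnaround = 99/4 = 24.75

24.75


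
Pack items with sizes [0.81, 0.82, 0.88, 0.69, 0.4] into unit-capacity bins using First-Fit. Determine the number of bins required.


Place items sequentially using First-Fit:
  Item 0.81 -> new Bin 1
  Item 0.82 -> new Bin 2
  Item 0.88 -> new Bin 3
  Item 0.69 -> new Bin 4
  Item 0.4 -> new Bin 5
Total bins used = 5

5


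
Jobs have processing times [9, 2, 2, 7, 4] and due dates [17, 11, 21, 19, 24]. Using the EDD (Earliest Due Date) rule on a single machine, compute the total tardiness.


Sort by due date (EDD order): [(2, 11), (9, 17), (7, 19), (2, 21), (4, 24)]
Compute completion times and tardiness:
  Job 1: p=2, d=11, C=2, tardiness=max(0,2-11)=0
  Job 2: p=9, d=17, C=11, tardiness=max(0,11-17)=0
  Job 3: p=7, d=19, C=18, tardiness=max(0,18-19)=0
  Job 4: p=2, d=21, C=20, tardiness=max(0,20-21)=0
  Job 5: p=4, d=24, C=24, tardiness=max(0,24-24)=0
Total tardiness = 0

0


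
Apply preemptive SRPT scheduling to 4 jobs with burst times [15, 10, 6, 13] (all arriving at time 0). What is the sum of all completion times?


Since all jobs arrive at t=0, SRPT equals SPT ordering.
SPT order: [6, 10, 13, 15]
Completion times:
  Job 1: p=6, C=6
  Job 2: p=10, C=16
  Job 3: p=13, C=29
  Job 4: p=15, C=44
Total completion time = 6 + 16 + 29 + 44 = 95

95


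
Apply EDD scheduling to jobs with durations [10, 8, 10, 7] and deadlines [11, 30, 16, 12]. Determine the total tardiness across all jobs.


Sort by due date (EDD order): [(10, 11), (7, 12), (10, 16), (8, 30)]
Compute completion times and tardiness:
  Job 1: p=10, d=11, C=10, tardiness=max(0,10-11)=0
  Job 2: p=7, d=12, C=17, tardiness=max(0,17-12)=5
  Job 3: p=10, d=16, C=27, tardiness=max(0,27-16)=11
  Job 4: p=8, d=30, C=35, tardiness=max(0,35-30)=5
Total tardiness = 21

21


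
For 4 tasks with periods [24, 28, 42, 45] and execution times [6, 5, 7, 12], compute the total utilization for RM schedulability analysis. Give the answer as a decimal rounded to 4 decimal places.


Compute individual utilizations (exact fractions):
  Task 1: C/T = 6/24 = 1/4 (approx. 0.25)
  Task 2: C/T = 5/28 (approx. 0.1786)
  Task 3: C/T = 7/42 = 1/6 (approx. 0.1667)
  Task 4: C/T = 12/45 = 4/15 (approx. 0.2667)
Total utilization U = 1/4 + 5/28 + 1/6 + 4/15 = 181/210
Rounded to 4 decimal places: U = 0.8619
RM (Liu & Layland) bound for 4 tasks = 0.756828; compare with U = 181/210 (approx. 0.861905)
bound < U <= 1, so the RM sufficient condition is not met (inconclusive; an exact test such as response-time analysis is needed).

0.8619


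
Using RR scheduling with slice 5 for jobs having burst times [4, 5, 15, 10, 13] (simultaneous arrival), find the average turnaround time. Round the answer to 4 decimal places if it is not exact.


Time quantum = 5
Execution trace:
  J1 runs 4 units, time = 4
  J2 runs 5 units, time = 9
  J3 runs 5 units, time = 14
  J4 runs 5 units, time = 19
  J5 runs 5 units, time = 24
  J3 runs 5 units, time = 29
  J4 runs 5 units, time = 34
  J5 runs 5 units, time = 39
  J3 runs 5 units, time = 44
  J5 runs 3 units, time = 47
Finish times: [4, 9, 44, 34, 47]
Average turnaround = 138/5 = 27.6

27.6


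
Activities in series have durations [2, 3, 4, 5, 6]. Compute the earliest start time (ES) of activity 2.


Activity 2 starts after activities 1 through 1 complete.
Predecessor durations: [2]
ES = 2 = 2

2


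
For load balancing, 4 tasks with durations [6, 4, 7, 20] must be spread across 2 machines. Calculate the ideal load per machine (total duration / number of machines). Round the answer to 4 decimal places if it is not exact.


Total processing time = 6 + 4 + 7 + 20 = 37
Number of machines = 2
Ideal balanced load = 37 / 2 = 18.5

18.5


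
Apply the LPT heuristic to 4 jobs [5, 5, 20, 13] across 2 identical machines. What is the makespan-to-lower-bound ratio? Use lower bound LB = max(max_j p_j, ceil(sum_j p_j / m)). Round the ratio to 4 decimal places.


LPT order: [20, 13, 5, 5]
Machine loads after assignment: [20, 23]
LPT makespan = 23
Lower bound = max(max_job, ceil(total/2)) = max(20, 22) = 22
Ratio = 23 / 22 = 1.0455

1.0455


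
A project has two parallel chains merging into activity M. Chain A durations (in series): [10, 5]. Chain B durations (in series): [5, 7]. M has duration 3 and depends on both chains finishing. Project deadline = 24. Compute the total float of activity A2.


Forward pass: ES(A2) = sum of predecessors on chain A = 10
EF = ES + duration = 10 + 5 = 15
Backward pass: LF(M) = deadline = 24; LS(M) = 24 - 3 = 21
LF(A2) = LS(M) - sum(successors on chain A) = 21 - 0 = 21
LS = LF - duration = 21 - 5 = 16
Total float = LS - ES = 16 - 10 = 6

6


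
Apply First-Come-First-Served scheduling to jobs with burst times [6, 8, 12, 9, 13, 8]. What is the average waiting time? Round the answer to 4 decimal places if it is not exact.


FCFS order (as given): [6, 8, 12, 9, 13, 8]
Waiting times:
  Job 1: wait = 0
  Job 2: wait = 6
  Job 3: wait = 14
  Job 4: wait = 26
  Job 5: wait = 35
  Job 6: wait = 48
Sum of waiting times = 129
Average waiting time = 129/6 = 21.5

21.5


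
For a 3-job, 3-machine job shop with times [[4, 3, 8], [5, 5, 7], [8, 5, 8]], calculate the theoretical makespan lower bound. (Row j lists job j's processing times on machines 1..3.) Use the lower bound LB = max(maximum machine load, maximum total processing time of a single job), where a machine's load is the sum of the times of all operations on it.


Machine loads:
  Machine 1: 4 + 5 + 8 = 17
  Machine 2: 3 + 5 + 5 = 13
  Machine 3: 8 + 7 + 8 = 23
Max machine load = 23
Job totals:
  Job 1: 15
  Job 2: 17
  Job 3: 21
Max job total = 21
Lower bound = max(23, 21) = 23

23


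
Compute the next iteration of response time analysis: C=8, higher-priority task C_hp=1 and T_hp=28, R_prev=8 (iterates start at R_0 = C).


R_next = C + ceil(R_prev / T_hp) * C_hp
ceil(8 / 28) = ceil(0.2857) = 1
Interference = 1 * 1 = 1
R_next = 8 + 1 = 9

9


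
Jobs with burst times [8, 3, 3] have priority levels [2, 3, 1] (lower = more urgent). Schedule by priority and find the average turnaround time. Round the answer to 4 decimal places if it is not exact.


Sort by priority (ascending = highest first):
Order: [(1, 3), (2, 8), (3, 3)]
Completion times:
  Priority 1, burst=3, C=3
  Priority 2, burst=8, C=11
  Priority 3, burst=3, C=14
Average turnaround = 28/3 = 9.3333

9.3333


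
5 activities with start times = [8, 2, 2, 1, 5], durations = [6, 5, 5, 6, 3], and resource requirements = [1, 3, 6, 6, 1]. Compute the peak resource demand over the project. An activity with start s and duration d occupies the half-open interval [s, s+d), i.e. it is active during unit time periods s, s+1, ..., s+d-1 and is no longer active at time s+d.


Each activity i is active on [start_i, start_i + duration_i).
Compute total resource usage per time slot:
  t=0: active resources = [], total = 0
  t=1: active resources = [6], total = 6
  t=2: active resources = [3, 6, 6], total = 15
  t=3: active resources = [3, 6, 6], total = 15
  t=4: active resources = [3, 6, 6], total = 15
  t=5: active resources = [3, 6, 6, 1], total = 16
  t=6: active resources = [3, 6, 6, 1], total = 16
  t=7: active resources = [1], total = 1
  t=8: active resources = [1], total = 1
  t=9: active resources = [1], total = 1
  t=10: active resources = [1], total = 1
  t=11: active resources = [1], total = 1
  t=12: active resources = [1], total = 1
  t=13: active resources = [1], total = 1
Peak resource demand = 16

16


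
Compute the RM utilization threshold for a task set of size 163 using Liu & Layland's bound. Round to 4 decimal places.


Compute 2^(1/163) = 1.0042614911
Subtract 1: 1.0042614911 - 1 = 0.0042614911
Multiply by n: 163 * 0.0042614911 = 0.6946230493
Round to 4 dp: 0.6946

0.6946


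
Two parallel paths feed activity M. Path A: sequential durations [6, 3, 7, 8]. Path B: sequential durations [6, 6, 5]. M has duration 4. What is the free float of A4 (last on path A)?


ES(A4) = sum of predecessors on chain A = 16
EF(A4) = ES + duration = 16 + 8 = 24
Successor of A4 is M. ES(M) = max(sum(A), sum(B)) = max(24, 17) = 24
Free float = ES(successor) - EF(current) = 24 - 24 = 0

0


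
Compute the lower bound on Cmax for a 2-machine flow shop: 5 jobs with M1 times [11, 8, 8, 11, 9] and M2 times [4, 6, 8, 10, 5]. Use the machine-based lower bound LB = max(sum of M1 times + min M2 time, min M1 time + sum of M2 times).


LB1 = sum(M1 times) + min(M2 times) = 47 + 4 = 51
LB2 = min(M1 times) + sum(M2 times) = 8 + 33 = 41
Lower bound = max(LB1, LB2) = max(51, 41) = 51

51


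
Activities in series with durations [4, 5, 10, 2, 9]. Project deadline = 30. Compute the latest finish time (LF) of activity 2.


LF(activity 2) = deadline - sum of successor durations
Successors: activities 3 through 5 with durations [10, 2, 9]
Sum of successor durations = 21
LF = 30 - 21 = 9

9


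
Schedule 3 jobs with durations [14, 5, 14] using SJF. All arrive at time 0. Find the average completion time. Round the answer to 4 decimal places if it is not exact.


SJF order (ascending): [5, 14, 14]
Completion times:
  Job 1: burst=5, C=5
  Job 2: burst=14, C=19
  Job 3: burst=14, C=33
Average completion = 57/3 = 19.0

19.0


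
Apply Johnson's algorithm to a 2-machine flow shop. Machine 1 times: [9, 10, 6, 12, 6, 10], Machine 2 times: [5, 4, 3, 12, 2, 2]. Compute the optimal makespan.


Apply Johnson's rule:
  Group 1 (a <= b): [(4, 12, 12)]
  Group 2 (a > b): [(1, 9, 5), (2, 10, 4), (3, 6, 3), (5, 6, 2), (6, 10, 2)]
Optimal job order: [4, 1, 2, 3, 5, 6]
Schedule:
  Job 4: M1 done at 12, M2 done at 24
  Job 1: M1 done at 21, M2 done at 29
  Job 2: M1 done at 31, M2 done at 35
  Job 3: M1 done at 37, M2 done at 40
  Job 5: M1 done at 43, M2 done at 45
  Job 6: M1 done at 53, M2 done at 55
Makespan = 55

55


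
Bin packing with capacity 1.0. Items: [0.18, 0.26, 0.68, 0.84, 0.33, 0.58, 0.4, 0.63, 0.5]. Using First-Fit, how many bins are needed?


Place items sequentially using First-Fit:
  Item 0.18 -> new Bin 1
  Item 0.26 -> Bin 1 (now 0.44)
  Item 0.68 -> new Bin 2
  Item 0.84 -> new Bin 3
  Item 0.33 -> Bin 1 (now 0.77)
  Item 0.58 -> new Bin 4
  Item 0.4 -> Bin 4 (now 0.98)
  Item 0.63 -> new Bin 5
  Item 0.5 -> new Bin 6
Total bins used = 6

6


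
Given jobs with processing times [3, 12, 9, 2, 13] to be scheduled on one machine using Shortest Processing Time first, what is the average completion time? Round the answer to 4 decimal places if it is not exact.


Sort jobs by processing time (SPT order): [2, 3, 9, 12, 13]
Compute completion times sequentially:
  Job 1: processing = 2, completes at 2
  Job 2: processing = 3, completes at 5
  Job 3: processing = 9, completes at 14
  Job 4: processing = 12, completes at 26
  Job 5: processing = 13, completes at 39
Sum of completion times = 86
Average completion time = 86/5 = 17.2

17.2


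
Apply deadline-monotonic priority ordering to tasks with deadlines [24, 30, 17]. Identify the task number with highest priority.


Sort tasks by relative deadline (ascending):
  Task 3: deadline = 17
  Task 1: deadline = 24
  Task 2: deadline = 30
Priority order (highest first): [3, 1, 2]
Highest priority task = 3

3


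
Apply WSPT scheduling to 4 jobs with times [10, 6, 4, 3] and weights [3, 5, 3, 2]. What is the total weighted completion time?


Compute p/w ratios and sort ascending (WSPT): [(6, 5), (4, 3), (3, 2), (10, 3)]
Compute weighted completion times:
  Job (p=6,w=5): C=6, w*C=5*6=30
  Job (p=4,w=3): C=10, w*C=3*10=30
  Job (p=3,w=2): C=13, w*C=2*13=26
  Job (p=10,w=3): C=23, w*C=3*23=69
Total weighted completion time = 155

155


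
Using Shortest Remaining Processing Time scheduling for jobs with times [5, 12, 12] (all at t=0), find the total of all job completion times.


Since all jobs arrive at t=0, SRPT equals SPT ordering.
SPT order: [5, 12, 12]
Completion times:
  Job 1: p=5, C=5
  Job 2: p=12, C=17
  Job 3: p=12, C=29
Total completion time = 5 + 17 + 29 = 51

51


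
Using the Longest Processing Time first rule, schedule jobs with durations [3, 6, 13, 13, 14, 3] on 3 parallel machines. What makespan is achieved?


Sort jobs in decreasing order (LPT): [14, 13, 13, 6, 3, 3]
Assign each job to the least loaded machine:
  Machine 1: jobs [14, 3], load = 17
  Machine 2: jobs [13, 6], load = 19
  Machine 3: jobs [13, 3], load = 16
Makespan = max load = 19

19


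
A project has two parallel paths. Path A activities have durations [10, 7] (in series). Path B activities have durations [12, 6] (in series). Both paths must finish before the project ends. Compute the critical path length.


Path A total = 10 + 7 = 17
Path B total = 12 + 6 = 18
Critical path = longest path = max(17, 18) = 18

18


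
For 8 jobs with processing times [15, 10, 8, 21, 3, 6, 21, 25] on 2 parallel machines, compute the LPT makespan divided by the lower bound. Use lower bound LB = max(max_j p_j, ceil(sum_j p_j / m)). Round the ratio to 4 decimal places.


LPT order: [25, 21, 21, 15, 10, 8, 6, 3]
Machine loads after assignment: [56, 53]
LPT makespan = 56
Lower bound = max(max_job, ceil(total/2)) = max(25, 55) = 55
Ratio = 56 / 55 = 1.0182

1.0182


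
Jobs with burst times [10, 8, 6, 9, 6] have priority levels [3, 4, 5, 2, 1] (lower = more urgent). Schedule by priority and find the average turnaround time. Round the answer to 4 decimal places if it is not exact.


Sort by priority (ascending = highest first):
Order: [(1, 6), (2, 9), (3, 10), (4, 8), (5, 6)]
Completion times:
  Priority 1, burst=6, C=6
  Priority 2, burst=9, C=15
  Priority 3, burst=10, C=25
  Priority 4, burst=8, C=33
  Priority 5, burst=6, C=39
Average turnaround = 118/5 = 23.6

23.6


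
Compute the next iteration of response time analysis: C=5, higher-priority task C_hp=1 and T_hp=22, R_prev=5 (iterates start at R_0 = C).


R_next = C + ceil(R_prev / T_hp) * C_hp
ceil(5 / 22) = ceil(0.2273) = 1
Interference = 1 * 1 = 1
R_next = 5 + 1 = 6

6


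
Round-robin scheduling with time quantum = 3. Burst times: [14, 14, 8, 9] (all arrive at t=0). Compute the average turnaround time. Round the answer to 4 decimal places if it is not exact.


Time quantum = 3
Execution trace:
  J1 runs 3 units, time = 3
  J2 runs 3 units, time = 6
  J3 runs 3 units, time = 9
  J4 runs 3 units, time = 12
  J1 runs 3 units, time = 15
  J2 runs 3 units, time = 18
  J3 runs 3 units, time = 21
  J4 runs 3 units, time = 24
  J1 runs 3 units, time = 27
  J2 runs 3 units, time = 30
  J3 runs 2 units, time = 32
  J4 runs 3 units, time = 35
  J1 runs 3 units, time = 38
  J2 runs 3 units, time = 41
  J1 runs 2 units, time = 43
  J2 runs 2 units, time = 45
Finish times: [43, 45, 32, 35]
Average turnaround = 155/4 = 38.75

38.75


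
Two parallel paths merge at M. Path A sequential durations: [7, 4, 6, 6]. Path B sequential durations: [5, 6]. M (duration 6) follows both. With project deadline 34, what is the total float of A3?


Forward pass: ES(A3) = sum of predecessors on chain A = 11
EF = ES + duration = 11 + 6 = 17
Backward pass: LF(M) = deadline = 34; LS(M) = 34 - 6 = 28
LF(A3) = LS(M) - sum(successors on chain A) = 28 - 6 = 22
LS = LF - duration = 22 - 6 = 16
Total float = LS - ES = 16 - 11 = 5

5


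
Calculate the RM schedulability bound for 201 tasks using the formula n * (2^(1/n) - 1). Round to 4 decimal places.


Compute 2^(1/201) = 1.0034544463
Subtract 1: 1.0034544463 - 1 = 0.0034544463
Multiply by n: 201 * 0.0034544463 = 0.6943437063
Round to 4 dp: 0.6943

0.6943


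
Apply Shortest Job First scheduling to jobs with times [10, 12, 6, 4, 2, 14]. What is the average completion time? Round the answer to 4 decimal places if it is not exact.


SJF order (ascending): [2, 4, 6, 10, 12, 14]
Completion times:
  Job 1: burst=2, C=2
  Job 2: burst=4, C=6
  Job 3: burst=6, C=12
  Job 4: burst=10, C=22
  Job 5: burst=12, C=34
  Job 6: burst=14, C=48
Average completion = 124/6 = 20.6667

20.6667


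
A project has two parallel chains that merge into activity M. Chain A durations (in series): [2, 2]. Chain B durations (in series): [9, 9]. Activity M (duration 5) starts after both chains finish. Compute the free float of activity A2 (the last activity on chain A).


ES(A2) = sum of predecessors on chain A = 2
EF(A2) = ES + duration = 2 + 2 = 4
Successor of A2 is M. ES(M) = max(sum(A), sum(B)) = max(4, 18) = 18
Free float = ES(successor) - EF(current) = 18 - 4 = 14

14


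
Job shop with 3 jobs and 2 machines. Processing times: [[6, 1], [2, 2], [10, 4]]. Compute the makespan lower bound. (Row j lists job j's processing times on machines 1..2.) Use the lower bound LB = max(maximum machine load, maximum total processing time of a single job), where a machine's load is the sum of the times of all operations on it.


Machine loads:
  Machine 1: 6 + 2 + 10 = 18
  Machine 2: 1 + 2 + 4 = 7
Max machine load = 18
Job totals:
  Job 1: 7
  Job 2: 4
  Job 3: 14
Max job total = 14
Lower bound = max(18, 14) = 18

18


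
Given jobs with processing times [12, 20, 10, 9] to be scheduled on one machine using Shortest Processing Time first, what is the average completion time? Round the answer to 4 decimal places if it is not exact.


Sort jobs by processing time (SPT order): [9, 10, 12, 20]
Compute completion times sequentially:
  Job 1: processing = 9, completes at 9
  Job 2: processing = 10, completes at 19
  Job 3: processing = 12, completes at 31
  Job 4: processing = 20, completes at 51
Sum of completion times = 110
Average completion time = 110/4 = 27.5

27.5


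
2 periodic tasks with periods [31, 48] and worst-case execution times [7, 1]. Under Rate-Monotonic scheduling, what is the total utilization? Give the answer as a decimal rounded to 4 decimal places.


Compute individual utilizations (exact fractions):
  Task 1: C/T = 7/31 (approx. 0.2258)
  Task 2: C/T = 1/48 (approx. 0.0208)
Total utilization U = 7/31 + 1/48 = 367/1488
Rounded to 4 decimal places: U = 0.2466
RM (Liu & Layland) bound for 2 tasks = 0.828427; compare with U = 367/1488 (approx. 0.246640)
U <= bound, so schedulable by RM sufficient condition.

0.2466


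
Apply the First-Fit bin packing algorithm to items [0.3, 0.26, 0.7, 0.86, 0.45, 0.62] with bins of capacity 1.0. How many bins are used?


Place items sequentially using First-Fit:
  Item 0.3 -> new Bin 1
  Item 0.26 -> Bin 1 (now 0.56)
  Item 0.7 -> new Bin 2
  Item 0.86 -> new Bin 3
  Item 0.45 -> new Bin 4
  Item 0.62 -> new Bin 5
Total bins used = 5

5


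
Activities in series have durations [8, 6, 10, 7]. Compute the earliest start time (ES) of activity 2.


Activity 2 starts after activities 1 through 1 complete.
Predecessor durations: [8]
ES = 8 = 8

8


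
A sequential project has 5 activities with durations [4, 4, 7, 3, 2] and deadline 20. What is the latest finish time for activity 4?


LF(activity 4) = deadline - sum of successor durations
Successors: activities 5 through 5 with durations [2]
Sum of successor durations = 2
LF = 20 - 2 = 18

18


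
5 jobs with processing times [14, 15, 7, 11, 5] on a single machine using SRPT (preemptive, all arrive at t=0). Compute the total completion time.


Since all jobs arrive at t=0, SRPT equals SPT ordering.
SPT order: [5, 7, 11, 14, 15]
Completion times:
  Job 1: p=5, C=5
  Job 2: p=7, C=12
  Job 3: p=11, C=23
  Job 4: p=14, C=37
  Job 5: p=15, C=52
Total completion time = 5 + 12 + 23 + 37 + 52 = 129

129


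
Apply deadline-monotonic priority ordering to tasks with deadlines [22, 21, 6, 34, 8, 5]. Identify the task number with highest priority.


Sort tasks by relative deadline (ascending):
  Task 6: deadline = 5
  Task 3: deadline = 6
  Task 5: deadline = 8
  Task 2: deadline = 21
  Task 1: deadline = 22
  Task 4: deadline = 34
Priority order (highest first): [6, 3, 5, 2, 1, 4]
Highest priority task = 6

6


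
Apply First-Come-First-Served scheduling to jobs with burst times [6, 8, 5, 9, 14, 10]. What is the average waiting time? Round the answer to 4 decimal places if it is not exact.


FCFS order (as given): [6, 8, 5, 9, 14, 10]
Waiting times:
  Job 1: wait = 0
  Job 2: wait = 6
  Job 3: wait = 14
  Job 4: wait = 19
  Job 5: wait = 28
  Job 6: wait = 42
Sum of waiting times = 109
Average waiting time = 109/6 = 18.1667

18.1667


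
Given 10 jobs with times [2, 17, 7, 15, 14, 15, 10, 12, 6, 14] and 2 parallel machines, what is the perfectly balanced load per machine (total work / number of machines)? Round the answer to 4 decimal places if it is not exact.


Total processing time = 2 + 17 + 7 + 15 + 14 + 15 + 10 + 12 + 6 + 14 = 112
Number of machines = 2
Ideal balanced load = 112 / 2 = 56.0

56.0


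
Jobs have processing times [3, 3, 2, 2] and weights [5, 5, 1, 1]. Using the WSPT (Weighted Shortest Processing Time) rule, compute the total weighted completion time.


Compute p/w ratios and sort ascending (WSPT): [(3, 5), (3, 5), (2, 1), (2, 1)]
Compute weighted completion times:
  Job (p=3,w=5): C=3, w*C=5*3=15
  Job (p=3,w=5): C=6, w*C=5*6=30
  Job (p=2,w=1): C=8, w*C=1*8=8
  Job (p=2,w=1): C=10, w*C=1*10=10
Total weighted completion time = 63

63


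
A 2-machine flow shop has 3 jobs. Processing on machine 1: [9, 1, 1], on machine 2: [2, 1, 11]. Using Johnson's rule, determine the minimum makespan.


Apply Johnson's rule:
  Group 1 (a <= b): [(2, 1, 1), (3, 1, 11)]
  Group 2 (a > b): [(1, 9, 2)]
Optimal job order: [2, 3, 1]
Schedule:
  Job 2: M1 done at 1, M2 done at 2
  Job 3: M1 done at 2, M2 done at 13
  Job 1: M1 done at 11, M2 done at 15
Makespan = 15

15


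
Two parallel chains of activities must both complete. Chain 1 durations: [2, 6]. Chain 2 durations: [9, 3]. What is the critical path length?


Path A total = 2 + 6 = 8
Path B total = 9 + 3 = 12
Critical path = longest path = max(8, 12) = 12

12


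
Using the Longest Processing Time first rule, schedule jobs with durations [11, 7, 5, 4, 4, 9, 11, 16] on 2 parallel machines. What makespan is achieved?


Sort jobs in decreasing order (LPT): [16, 11, 11, 9, 7, 5, 4, 4]
Assign each job to the least loaded machine:
  Machine 1: jobs [16, 9, 5, 4], load = 34
  Machine 2: jobs [11, 11, 7, 4], load = 33
Makespan = max load = 34

34


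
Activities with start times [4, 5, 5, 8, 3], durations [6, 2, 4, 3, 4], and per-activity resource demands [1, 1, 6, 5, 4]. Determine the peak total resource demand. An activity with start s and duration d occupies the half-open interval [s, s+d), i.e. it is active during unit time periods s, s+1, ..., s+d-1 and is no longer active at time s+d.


Each activity i is active on [start_i, start_i + duration_i).
Compute total resource usage per time slot:
  t=0: active resources = [], total = 0
  t=1: active resources = [], total = 0
  t=2: active resources = [], total = 0
  t=3: active resources = [4], total = 4
  t=4: active resources = [1, 4], total = 5
  t=5: active resources = [1, 1, 6, 4], total = 12
  t=6: active resources = [1, 1, 6, 4], total = 12
  t=7: active resources = [1, 6], total = 7
  t=8: active resources = [1, 6, 5], total = 12
  t=9: active resources = [1, 5], total = 6
  t=10: active resources = [5], total = 5
Peak resource demand = 12

12


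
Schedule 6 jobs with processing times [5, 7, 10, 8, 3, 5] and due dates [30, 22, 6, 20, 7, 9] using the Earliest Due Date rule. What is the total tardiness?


Sort by due date (EDD order): [(10, 6), (3, 7), (5, 9), (8, 20), (7, 22), (5, 30)]
Compute completion times and tardiness:
  Job 1: p=10, d=6, C=10, tardiness=max(0,10-6)=4
  Job 2: p=3, d=7, C=13, tardiness=max(0,13-7)=6
  Job 3: p=5, d=9, C=18, tardiness=max(0,18-9)=9
  Job 4: p=8, d=20, C=26, tardiness=max(0,26-20)=6
  Job 5: p=7, d=22, C=33, tardiness=max(0,33-22)=11
  Job 6: p=5, d=30, C=38, tardiness=max(0,38-30)=8
Total tardiness = 44

44


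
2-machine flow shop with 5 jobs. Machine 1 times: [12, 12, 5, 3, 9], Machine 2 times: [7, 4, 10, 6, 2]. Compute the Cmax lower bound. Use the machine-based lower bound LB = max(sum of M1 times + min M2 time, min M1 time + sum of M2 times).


LB1 = sum(M1 times) + min(M2 times) = 41 + 2 = 43
LB2 = min(M1 times) + sum(M2 times) = 3 + 29 = 32
Lower bound = max(LB1, LB2) = max(43, 32) = 43

43


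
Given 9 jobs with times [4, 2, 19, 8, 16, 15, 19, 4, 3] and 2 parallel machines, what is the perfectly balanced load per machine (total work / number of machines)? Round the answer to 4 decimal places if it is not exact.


Total processing time = 4 + 2 + 19 + 8 + 16 + 15 + 19 + 4 + 3 = 90
Number of machines = 2
Ideal balanced load = 90 / 2 = 45.0

45.0


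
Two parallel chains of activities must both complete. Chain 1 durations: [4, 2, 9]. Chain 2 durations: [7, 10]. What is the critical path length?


Path A total = 4 + 2 + 9 = 15
Path B total = 7 + 10 = 17
Critical path = longest path = max(15, 17) = 17

17


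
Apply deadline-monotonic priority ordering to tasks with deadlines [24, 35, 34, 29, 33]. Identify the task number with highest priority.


Sort tasks by relative deadline (ascending):
  Task 1: deadline = 24
  Task 4: deadline = 29
  Task 5: deadline = 33
  Task 3: deadline = 34
  Task 2: deadline = 35
Priority order (highest first): [1, 4, 5, 3, 2]
Highest priority task = 1

1


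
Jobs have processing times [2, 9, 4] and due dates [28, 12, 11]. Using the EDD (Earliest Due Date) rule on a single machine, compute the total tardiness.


Sort by due date (EDD order): [(4, 11), (9, 12), (2, 28)]
Compute completion times and tardiness:
  Job 1: p=4, d=11, C=4, tardiness=max(0,4-11)=0
  Job 2: p=9, d=12, C=13, tardiness=max(0,13-12)=1
  Job 3: p=2, d=28, C=15, tardiness=max(0,15-28)=0
Total tardiness = 1

1


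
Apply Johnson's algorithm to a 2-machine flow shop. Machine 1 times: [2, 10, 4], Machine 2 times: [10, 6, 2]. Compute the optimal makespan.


Apply Johnson's rule:
  Group 1 (a <= b): [(1, 2, 10)]
  Group 2 (a > b): [(2, 10, 6), (3, 4, 2)]
Optimal job order: [1, 2, 3]
Schedule:
  Job 1: M1 done at 2, M2 done at 12
  Job 2: M1 done at 12, M2 done at 18
  Job 3: M1 done at 16, M2 done at 20
Makespan = 20

20


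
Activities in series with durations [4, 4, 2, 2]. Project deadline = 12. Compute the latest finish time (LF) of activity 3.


LF(activity 3) = deadline - sum of successor durations
Successors: activities 4 through 4 with durations [2]
Sum of successor durations = 2
LF = 12 - 2 = 10

10


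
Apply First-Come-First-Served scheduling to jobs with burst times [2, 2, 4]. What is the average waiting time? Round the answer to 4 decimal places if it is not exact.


FCFS order (as given): [2, 2, 4]
Waiting times:
  Job 1: wait = 0
  Job 2: wait = 2
  Job 3: wait = 4
Sum of waiting times = 6
Average waiting time = 6/3 = 2.0

2.0


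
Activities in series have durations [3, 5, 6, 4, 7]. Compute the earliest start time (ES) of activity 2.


Activity 2 starts after activities 1 through 1 complete.
Predecessor durations: [3]
ES = 3 = 3

3


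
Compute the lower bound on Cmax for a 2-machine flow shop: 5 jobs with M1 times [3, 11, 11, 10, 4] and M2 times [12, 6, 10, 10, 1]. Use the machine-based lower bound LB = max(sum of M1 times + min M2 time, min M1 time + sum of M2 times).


LB1 = sum(M1 times) + min(M2 times) = 39 + 1 = 40
LB2 = min(M1 times) + sum(M2 times) = 3 + 39 = 42
Lower bound = max(LB1, LB2) = max(40, 42) = 42

42


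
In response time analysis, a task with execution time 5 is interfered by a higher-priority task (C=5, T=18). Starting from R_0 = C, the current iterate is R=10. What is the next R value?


R_next = C + ceil(R_prev / T_hp) * C_hp
ceil(10 / 18) = ceil(0.5556) = 1
Interference = 1 * 5 = 5
R_next = 5 + 5 = 10
R_next = R_prev, so the iteration has converged (response time = 10).

10


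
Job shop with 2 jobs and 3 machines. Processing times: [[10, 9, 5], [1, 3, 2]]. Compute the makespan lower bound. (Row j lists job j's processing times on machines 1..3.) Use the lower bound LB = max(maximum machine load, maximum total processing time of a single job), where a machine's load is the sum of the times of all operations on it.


Machine loads:
  Machine 1: 10 + 1 = 11
  Machine 2: 9 + 3 = 12
  Machine 3: 5 + 2 = 7
Max machine load = 12
Job totals:
  Job 1: 24
  Job 2: 6
Max job total = 24
Lower bound = max(12, 24) = 24

24


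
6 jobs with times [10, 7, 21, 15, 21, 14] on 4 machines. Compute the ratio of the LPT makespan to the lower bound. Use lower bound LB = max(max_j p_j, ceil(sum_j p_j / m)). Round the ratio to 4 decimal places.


LPT order: [21, 21, 15, 14, 10, 7]
Machine loads after assignment: [21, 21, 22, 24]
LPT makespan = 24
Lower bound = max(max_job, ceil(total/4)) = max(21, 22) = 22
Ratio = 24 / 22 = 1.0909

1.0909


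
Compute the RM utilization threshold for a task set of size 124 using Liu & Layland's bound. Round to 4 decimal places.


Compute 2^(1/124) = 1.0056055492
Subtract 1: 1.0056055492 - 1 = 0.0056055492
Multiply by n: 124 * 0.0056055492 = 0.6950881008
Round to 4 dp: 0.6951

0.6951


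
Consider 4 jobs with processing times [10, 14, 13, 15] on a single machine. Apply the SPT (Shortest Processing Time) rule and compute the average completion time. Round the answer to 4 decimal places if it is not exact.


Sort jobs by processing time (SPT order): [10, 13, 14, 15]
Compute completion times sequentially:
  Job 1: processing = 10, completes at 10
  Job 2: processing = 13, completes at 23
  Job 3: processing = 14, completes at 37
  Job 4: processing = 15, completes at 52
Sum of completion times = 122
Average completion time = 122/4 = 30.5

30.5


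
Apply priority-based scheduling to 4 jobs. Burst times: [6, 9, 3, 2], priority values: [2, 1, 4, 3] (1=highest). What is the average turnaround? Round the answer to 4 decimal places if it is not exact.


Sort by priority (ascending = highest first):
Order: [(1, 9), (2, 6), (3, 2), (4, 3)]
Completion times:
  Priority 1, burst=9, C=9
  Priority 2, burst=6, C=15
  Priority 3, burst=2, C=17
  Priority 4, burst=3, C=20
Average turnaround = 61/4 = 15.25

15.25
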